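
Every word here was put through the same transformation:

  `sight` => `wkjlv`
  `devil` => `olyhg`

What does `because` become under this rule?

hvxdfhe

The output letters match the input read backwards, each shifted +3: sight reversed is thgis. Read the word backwards and shift each letter +3.
For because: reverse → esuaceb; then shift: e+3=h, s+3=v, u+3=x, a+3=d, c+3=f, e+3=h, b+3=e.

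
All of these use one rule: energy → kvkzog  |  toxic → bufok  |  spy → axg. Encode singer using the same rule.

The shift depends on letter class: consonant n→v is +8, but vowel e→k is +6. The rule splits by letter class: vowels +6, consonants +8.
On singer: s(cons)+8=a, i(vowel)+6=o, n(cons)+8=v, g(cons)+8=o, e(vowel)+6=k, r(cons)+8=z.

aovokz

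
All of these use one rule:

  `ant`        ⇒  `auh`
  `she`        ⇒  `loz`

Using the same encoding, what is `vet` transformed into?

alc

The word is reversed, then every letter is shifted forward by 7.
Applying it to vet: reverse → tev; then shift: t+7=a, e+7=l, v+7=c.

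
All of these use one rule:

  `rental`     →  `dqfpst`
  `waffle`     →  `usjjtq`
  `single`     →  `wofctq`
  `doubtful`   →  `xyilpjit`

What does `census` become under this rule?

r(17)→d(3) and e(4)→q(16) fit y≡19x+18 (mod 26); the inverse of 19 mod 26 is 11. Each letter's alphabet position (a=0..z=25) is mapped through 19·x+18 mod 26 — an affine cipher.
For census: c(2)→19·2+18≡4=e; e(4)→19·4+18≡16=q; n(13)→19·13+18≡5=f; s(18)→19·18+18≡22=w; u(20)→19·20+18≡8=i; s(18)→19·18+18≡22=w (all mod 26).

eqfwiw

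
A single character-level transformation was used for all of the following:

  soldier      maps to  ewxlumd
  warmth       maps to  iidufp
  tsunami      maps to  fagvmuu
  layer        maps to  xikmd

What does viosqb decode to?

jacket

Shifts by position in soldier: pos 0: s→e (+12), pos 1: o→w (+8), pos 2: l→x (+12), pos 3: d→l (+8) — repeating every 2. The shifts repeat in a cycle of length 2: positions 0,1,… shift by +12, +8, then the pattern repeats.
Undoing it on viosqb: v−12=j, i−8=a, o−12=c, s−8=k, q−12=e, b−8=t.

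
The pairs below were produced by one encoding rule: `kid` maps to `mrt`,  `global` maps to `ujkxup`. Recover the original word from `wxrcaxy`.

The output letters match the input read backwards, each shifted +9: kid reversed is dik. The word is reversed, then every letter is shifted forward by 9.
Reversing it on wxrcaxy: shift back: w−9=n, x−9=o, r−9=i, c−9=t, a−9=r, x−9=o, y−9=p → noitrop; then reverse → portion.

portion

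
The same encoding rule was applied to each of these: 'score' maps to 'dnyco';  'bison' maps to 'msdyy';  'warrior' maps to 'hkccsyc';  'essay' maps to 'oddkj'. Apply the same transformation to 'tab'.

ekm

Two shifts are in play — +10 for a/e/i/o/u, +11 for every other letter.
For tab: t(cons)+11=e, a(vowel)+10=k, b(cons)+11=m.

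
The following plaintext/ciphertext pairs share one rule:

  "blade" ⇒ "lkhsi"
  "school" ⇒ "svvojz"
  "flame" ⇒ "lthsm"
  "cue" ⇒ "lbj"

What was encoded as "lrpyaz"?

strike

The output letters match the input read backwards, each shifted +7: blade reversed is edalb. The word is reversed, then every letter is shifted forward by 7.
Decoding lrpyaz: shift back: l−7=e, r−7=k, p−7=i, y−7=r, a−7=t, z−7=s → ekirts; then reverse → strike.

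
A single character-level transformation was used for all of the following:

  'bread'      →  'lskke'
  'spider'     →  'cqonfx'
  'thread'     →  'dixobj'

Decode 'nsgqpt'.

Shifts by position in bread: pos 0: b→l (+10), pos 1: r→s (+1), pos 2: e→k (+6), pos 3: a→k (+10), pos 4: d→e (+1) — repeating every 3. The shifts repeat in a cycle of length 3: positions 0,1,… shift by +10, +1, +6, then the pattern repeats.
Undoing it on nsgqpt: n−10=d, s−1=r, g−6=a, q−10=g, p−1=o, t−6=n.

dragon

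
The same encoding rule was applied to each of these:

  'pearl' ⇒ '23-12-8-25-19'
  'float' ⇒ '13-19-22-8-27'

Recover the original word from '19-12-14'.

Letters become their 1-based position plus 7 (so a→8, b→9, …).
Undoing it on 19-12-14: 19→(19−7)÷1=12=l, 12→(12−7)÷1=5=e, 14→(14−7)÷1=7=g.

leg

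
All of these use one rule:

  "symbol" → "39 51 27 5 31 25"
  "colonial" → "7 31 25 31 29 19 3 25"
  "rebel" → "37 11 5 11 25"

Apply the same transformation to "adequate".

3 9 11 35 43 3 41 11

s(#19)→39 and y(#25)→51: differences scale by 2, so n = 2·pos + 1. The formula is n = 2×(alphabet index, a=1) + 1.
Applying it to adequate: a=1→3, d=4→9, e=5→11, q=17→35, u=21→43, a=1→3, t=20→41, e=5→11.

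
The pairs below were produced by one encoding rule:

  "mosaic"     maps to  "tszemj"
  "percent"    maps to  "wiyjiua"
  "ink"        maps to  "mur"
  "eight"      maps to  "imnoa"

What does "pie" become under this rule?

wmi

The shift depends on letter class: consonant m→t is +7, but vowel o→s is +4. Two shifts are in play — +4 for a/e/i/o/u, +7 for every other letter.
Applying it to pie: p(cons)+7=w, i(vowel)+4=m, e(vowel)+4=i.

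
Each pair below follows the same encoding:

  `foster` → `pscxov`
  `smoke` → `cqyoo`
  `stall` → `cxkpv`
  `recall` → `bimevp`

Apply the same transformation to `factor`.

pemxyv

Shifts by position in foster: pos 0: f→p (+10), pos 1: o→s (+4), pos 2: s→c (+10), pos 3: t→x (+4) — repeating every 2. It's a Vigenère-style cipher with numeric key [10,4]: position i shifts by key[i mod 2].
Applying it to factor: f+10=p, a+4=e, c+10=m, t+4=x, o+10=y, r+4=v.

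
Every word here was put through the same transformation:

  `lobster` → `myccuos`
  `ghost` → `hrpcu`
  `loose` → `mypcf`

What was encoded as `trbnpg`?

The shifts repeat in a cycle of length 2: positions 0,1,… shift by +1, +10, then the pattern repeats.
Decoding trbnpg: t−1=s, r−10=h, b−1=a, n−10=d, p−1=o, g−10=w.

shadow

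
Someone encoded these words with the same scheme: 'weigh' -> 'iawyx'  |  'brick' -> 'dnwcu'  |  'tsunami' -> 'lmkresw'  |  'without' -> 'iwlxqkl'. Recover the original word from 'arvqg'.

enjoy

This is an affine cipher: with a=0,…,z=25, each position x becomes (25x+4) mod 26.
Undoing it on arvqg: a(0)→25·(0−4)≡4=e; r(17)→25·(17−4)≡13=n; v(21)→25·(21−4)≡9=j; q(16)→25·(16−4)≡14=o; g(6)→25·(6−4)≡24=y (all mod 26).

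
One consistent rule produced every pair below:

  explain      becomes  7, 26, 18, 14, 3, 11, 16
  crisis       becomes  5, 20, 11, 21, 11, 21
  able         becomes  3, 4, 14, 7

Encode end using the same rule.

7, 16, 6

e is letter #5 and maps to 7: an offset of 2. Each letter is replaced by its alphabet position (a=1..z=26) + 2.
For end: e=5→7, n=14→16, d=4→6.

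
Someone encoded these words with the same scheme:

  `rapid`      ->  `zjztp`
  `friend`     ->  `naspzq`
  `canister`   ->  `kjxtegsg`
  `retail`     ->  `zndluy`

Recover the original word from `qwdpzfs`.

intense

In rapid: r→z is +8, a→j is +9, p→z is +10, i→t is +11 — the shift increases by 1 each position. Letter i (0-indexed) is shifted by i+8, so successive shifts are 8, 9, 10, ….
Reversing it on qwdpzfs: q−8=i, w−9=n, d−10=t, p−11=e, z−12=n, f−13=s, s−14=e.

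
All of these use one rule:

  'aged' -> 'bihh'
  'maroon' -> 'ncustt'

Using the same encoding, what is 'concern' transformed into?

In aged: a→b is +1, g→i is +2, e→h is +3, d→h is +4 — the shift increases by 1 each position. Letter i (0-indexed) is shifted by i+1, so successive shifts are 1, 2, 3, ….
Applying it to concern: c+1=d, o+2=q, n+3=q, c+4=g, e+5=j, r+6=x, n+7=u.

dqqgjxu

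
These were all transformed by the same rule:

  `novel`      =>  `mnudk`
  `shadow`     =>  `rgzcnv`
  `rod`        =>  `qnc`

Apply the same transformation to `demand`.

Compare letters: n→m is +25, o→n is +25, v→u is +25 — a constant shift. Every letter moves 25 places later in the alphabet, wrapping around z→a.
For demand: d+25=c, e+25=d, m+25=l, a+25=z, n+25=m, d+25=c.

cdlzmc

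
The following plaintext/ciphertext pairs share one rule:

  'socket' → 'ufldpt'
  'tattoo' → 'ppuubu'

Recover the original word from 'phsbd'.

Read the word backwards and shift each letter +1.
Decoding phsbd: shift back: p−1=o, h−1=g, s−1=r, b−1=a, d−1=c → ograc; then reverse → cargo.

cargo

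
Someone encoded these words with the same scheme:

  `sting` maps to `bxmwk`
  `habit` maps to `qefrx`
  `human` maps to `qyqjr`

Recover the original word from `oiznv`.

fever

Shifts by position in sting: pos 0: s→b (+9), pos 1: t→x (+4), pos 2: i→m (+4), pos 3: n→w (+9), pos 4: g→k (+4) — repeating every 3. It's a Vigenère-style cipher with numeric key [9,4,4]: position i shifts by key[i mod 3].
Reversing it on oiznv: o−9=f, i−4=e, z−4=v, n−9=e, v−4=r.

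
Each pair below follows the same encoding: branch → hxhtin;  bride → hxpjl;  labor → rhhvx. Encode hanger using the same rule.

Two shifts are in play — +7 for a/e/i/o/u, +6 for every other letter.
Applying it to hanger: h(cons)+6=n, a(vowel)+7=h, n(cons)+6=t, g(cons)+6=m, e(vowel)+7=l, r(cons)+6=x.

nhtmlx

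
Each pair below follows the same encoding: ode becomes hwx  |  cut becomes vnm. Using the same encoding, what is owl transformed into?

hpe

Compare letters: o→h is +19, d→w is +19, e→x is +19 — a constant shift. Every letter moves 19 places later in the alphabet, wrapping around z→a.
On owl: o+19=h, w+19=p, l+19=e.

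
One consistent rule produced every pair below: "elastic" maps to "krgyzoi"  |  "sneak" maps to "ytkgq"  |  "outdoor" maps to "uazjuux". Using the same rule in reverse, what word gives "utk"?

one

Compare letters: e→k is +6, l→r is +6, a→g is +6 — a constant shift. This is a Caesar cipher with shift 6.
Decoding utk: u−6=o, t−6=n, k−6=e.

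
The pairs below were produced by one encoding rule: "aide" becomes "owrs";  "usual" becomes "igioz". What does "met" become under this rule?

Compare letters: a→o is +14, i→w is +14, d→r is +14 — a constant shift. Each letter is shifted forward by 14 in the alphabet (a Caesar shift of +14).
Applying it to met: m+14=a, e+14=s, t+14=h.

ash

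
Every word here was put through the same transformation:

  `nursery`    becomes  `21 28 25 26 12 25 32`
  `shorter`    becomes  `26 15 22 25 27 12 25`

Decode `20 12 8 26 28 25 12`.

n is letter #14 and maps to 21: an offset of 7. The number is (letter's place in the alphabet, a=1) + 7.
Decoding 20 12 8 26 28 25 12: 20→(20−7)÷1=13=m, 12→(12−7)÷1=5=e, 8→(8−7)÷1=1=a, 26→(26−7)÷1=19=s, 28→(28−7)÷1=21=u, 25→(25−7)÷1=18=r, 12→(12−7)÷1=5=e.

measure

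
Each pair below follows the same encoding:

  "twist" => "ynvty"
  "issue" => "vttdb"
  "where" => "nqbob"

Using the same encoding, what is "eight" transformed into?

bvlqy

t(19)→y(24) and w(22)→n(13) fit y≡5x+7 (mod 26); the inverse of 5 mod 26 is 21. Each letter's alphabet position (a=0..z=25) is mapped through 5·x+7 mod 26 — an affine cipher.
Applying it to eight: e(4)→5·4+7≡1=b; i(8)→5·8+7≡21=v; g(6)→5·6+7≡11=l; h(7)→5·7+7≡16=q; t(19)→5·19+7≡24=y (all mod 26).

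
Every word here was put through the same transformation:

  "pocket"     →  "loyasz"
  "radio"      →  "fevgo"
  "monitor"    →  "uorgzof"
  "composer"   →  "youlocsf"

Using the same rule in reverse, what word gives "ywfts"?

p(15)→l(11) and o(14)→o(14) fit y≡23x+4 (mod 26); the inverse of 23 mod 26 is 17. Treating letters as 0–25, the rule is x ↦ 23x + 4 (mod 26).
Reversing it on ywfts: y(24)→17·(24−4)≡2=c; w(22)→17·(22−4)≡20=u; f(5)→17·(5−4)≡17=r; t(19)→17·(19−4)≡21=v; s(18)→17·(18−4)≡4=e (all mod 26).

curve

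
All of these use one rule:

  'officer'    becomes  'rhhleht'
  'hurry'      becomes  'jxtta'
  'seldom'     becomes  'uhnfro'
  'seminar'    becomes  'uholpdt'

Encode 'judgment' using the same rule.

lxfiohpv

The shift depends on letter class: consonant f→h is +2, but vowel o→r is +3. The rule splits by letter class: vowels +3, consonants +2.
On judgment: j(cons)+2=l, u(vowel)+3=x, d(cons)+2=f, g(cons)+2=i, m(cons)+2=o, e(vowel)+3=h, n(cons)+2=p, t(cons)+2=v.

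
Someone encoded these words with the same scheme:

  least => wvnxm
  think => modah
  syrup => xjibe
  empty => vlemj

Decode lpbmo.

l(11)→w(22) and e(4)→v(21) fit y≡15x+13 (mod 26); the inverse of 15 mod 26 is 7. Each letter's alphabet position (a=0..z=25) is mapped through 15·x+13 mod 26 — an affine cipher.
Undoing it on lpbmo: l(11)→7·(11−13)≡12=m; p(15)→7·(15−13)≡14=o; b(1)→7·(1−13)≡20=u; m(12)→7·(12−13)≡19=t; o(14)→7·(14−13)≡7=h (all mod 26).

mouth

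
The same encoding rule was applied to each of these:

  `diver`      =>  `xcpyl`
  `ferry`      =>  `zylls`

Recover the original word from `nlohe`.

Every letter moves 20 places later in the alphabet, wrapping around z→a.
Decoding nlohe: n−20=t, l−20=r, o−20=u, h−20=n, e−20=k.

trunk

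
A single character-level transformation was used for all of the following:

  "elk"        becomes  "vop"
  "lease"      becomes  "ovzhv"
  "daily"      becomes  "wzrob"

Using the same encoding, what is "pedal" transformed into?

Each pair mirrors across the alphabet (e↔v, l↔o, k↔p): positions sum to 25. Letters are reflected about the middle of the alphabet (position → 25−position): Atbash.
Applying it to pedal: p↔k, e↔v, d↔w, a↔z, l↔o.

kvwzo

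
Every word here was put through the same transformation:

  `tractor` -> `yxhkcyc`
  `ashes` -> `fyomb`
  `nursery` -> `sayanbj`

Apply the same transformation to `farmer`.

kgyunb

In tractor: t→y is +5, r→x is +6, a→h is +7, c→k is +8 — the shift increases by 1 each position. The shift increases by 1 at each position, starting from +5: 5, 6, 7, ….
For farmer: f+5=k, a+6=g, r+7=y, m+8=u, e+9=n, r+10=b.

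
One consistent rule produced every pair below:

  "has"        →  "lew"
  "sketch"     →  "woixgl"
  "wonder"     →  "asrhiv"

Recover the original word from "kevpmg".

garlic

This is a Caesar cipher with shift 4.
Decoding kevpmg: k−4=g, e−4=a, v−4=r, p−4=l, m−4=i, g−4=c.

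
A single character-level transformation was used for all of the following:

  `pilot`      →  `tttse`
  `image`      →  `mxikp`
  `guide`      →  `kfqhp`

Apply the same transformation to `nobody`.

rzjsog

Shifts by position in pilot: pos 0: p→t (+4), pos 1: i→t (+11), pos 2: l→t (+8), pos 3: o→s (+4), pos 4: t→e (+11) — repeating every 3. The shifts repeat in a cycle of length 3: positions 0,1,… shift by +4, +11, +8, then the pattern repeats.
Applying it to nobody: n+4=r, o+11=z, b+8=j, o+4=s, d+11=o, y+8=g.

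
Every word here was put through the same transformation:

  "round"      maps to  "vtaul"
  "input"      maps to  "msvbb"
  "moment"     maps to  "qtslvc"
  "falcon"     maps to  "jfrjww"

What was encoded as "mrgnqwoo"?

imagined

The shift increases by 1 at each position, starting from +4: 4, 5, 6, ….
Decoding mrgnqwoo: m−4=i, r−5=m, g−6=a, n−7=g, q−8=i, w−9=n, o−10=e, o−11=d.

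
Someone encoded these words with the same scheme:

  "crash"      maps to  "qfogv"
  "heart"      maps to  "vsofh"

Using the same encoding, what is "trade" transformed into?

hfors

It's a constant shift of +14 (ROT14).
On trade: t+14=h, r+14=f, a+14=o, d+14=r, e+14=s.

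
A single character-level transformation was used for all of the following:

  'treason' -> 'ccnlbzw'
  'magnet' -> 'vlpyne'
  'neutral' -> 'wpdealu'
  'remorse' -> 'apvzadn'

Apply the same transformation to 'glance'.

Shifts by position in treason: pos 0: t→c (+9), pos 1: r→c (+11), pos 2: e→n (+9), pos 3: a→l (+11) — repeating every 2. A repeating key of period 2 is used — shifts +9, +11 over and over.
Applying it to glance: g+9=p, l+11=w, a+9=j, n+11=y, c+9=l, e+11=p.

pwjylp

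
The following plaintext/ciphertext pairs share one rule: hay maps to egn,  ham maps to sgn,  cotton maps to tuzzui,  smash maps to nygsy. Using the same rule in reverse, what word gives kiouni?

Two steps: reverse the string, then apply a Caesar shift of +6.
Decoding kiouni: shift back: k−6=e, i−6=c, o−6=i, u−6=o, n−6=h, i−6=c → eciohc; then reverse → choice.

choice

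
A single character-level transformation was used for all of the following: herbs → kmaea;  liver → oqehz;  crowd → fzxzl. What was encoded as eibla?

Shifts by position in herbs: pos 0: h→k (+3), pos 1: e→m (+8), pos 2: r→a (+9), pos 3: b→e (+3), pos 4: s→a (+8) — repeating every 3. It's a Vigenère-style cipher with numeric key [3,8,9]: position i shifts by key[i mod 3].
Decoding eibla: e−3=b, i−8=a, b−9=s, l−3=i, a−8=s.

basis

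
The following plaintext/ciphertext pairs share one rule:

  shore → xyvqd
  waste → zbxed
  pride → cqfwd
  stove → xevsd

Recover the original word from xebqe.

s(18)→x(23) and h(7)→y(24) fit y≡7x+1 (mod 26); the inverse of 7 mod 26 is 15. This is an affine cipher: with a=0,…,z=25, each position x becomes (7x+1) mod 26.
Undoing it on xebqe: x(23)→15·(23−1)≡18=s; e(4)→15·(4−1)≡19=t; b(1)→15·(1−1)≡0=a; q(16)→15·(16−1)≡17=r; e(4)→15·(4−1)≡19=t (all mod 26).

start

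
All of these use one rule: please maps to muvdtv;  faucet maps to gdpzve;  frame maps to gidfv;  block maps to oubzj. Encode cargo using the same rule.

p(15)→m(12) and l(11)→u(20) fit y≡11x+3 (mod 26); the inverse of 11 mod 26 is 19. Treating letters as 0–25, the rule is x ↦ 11x + 3 (mod 26).
On cargo: c(2)→11·2+3≡25=z; a(0)→11·0+3≡3=d; r(17)→11·17+3≡8=i; g(6)→11·6+3≡17=r; o(14)→11·14+3≡1=b (all mod 26).

zdirb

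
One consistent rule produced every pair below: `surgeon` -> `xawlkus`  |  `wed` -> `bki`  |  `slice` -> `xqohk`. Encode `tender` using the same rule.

yksikw

The shift depends on letter class: consonant s→x is +5, but vowel u→a is +6. The rule splits by letter class: vowels +6, consonants +5.
For tender: t(cons)+5=y, e(vowel)+6=k, n(cons)+5=s, d(cons)+5=i, e(vowel)+6=k, r(cons)+5=w.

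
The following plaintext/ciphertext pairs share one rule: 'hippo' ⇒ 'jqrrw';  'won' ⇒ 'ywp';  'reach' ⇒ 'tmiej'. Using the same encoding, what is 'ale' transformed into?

inm

The shift depends on letter class: consonant h→j is +2, but vowel i→q is +8. Vowels shift forward by 8 and consonants shift forward by 2.
For ale: a(vowel)+8=i, l(cons)+2=n, e(vowel)+8=m.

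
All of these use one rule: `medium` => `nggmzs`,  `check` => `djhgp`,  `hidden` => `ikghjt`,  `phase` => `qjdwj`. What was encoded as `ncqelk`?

Each letter shifts forward by (position + 1), i.e. 1, 2, 3, … — the shift grows by one for each successive letter.
Reversing it on ncqelk: n−1=m, c−2=a, q−3=n, e−4=a, l−5=g, k−6=e.

manage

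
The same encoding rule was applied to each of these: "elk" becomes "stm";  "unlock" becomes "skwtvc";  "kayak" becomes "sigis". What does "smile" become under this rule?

mtqua

The word is reversed, then every letter is shifted forward by 8.
On smile: reverse → elims; then shift: e+8=m, l+8=t, i+8=q, m+8=u, s+8=a.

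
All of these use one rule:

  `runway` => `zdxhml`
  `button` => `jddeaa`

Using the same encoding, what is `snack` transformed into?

awknw

In runway: r→z is +8, u→d is +9, n→x is +10, w→h is +11 — the shift increases by 1 each position. Each letter shifts forward by (position + 8), i.e. 8, 9, 10, … — the shift grows by one for each successive letter.
For snack: s+8=a, n+9=w, a+10=k, c+11=n, k+12=w.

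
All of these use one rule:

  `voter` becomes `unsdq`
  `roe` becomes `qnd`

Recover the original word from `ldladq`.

member

Compare letters: v→u is +25, o→n is +25, t→s is +25 — a constant shift. Each letter is shifted forward by 25 in the alphabet (a Caesar shift of +25).
Reversing it on ldladq: l−25=m, d−25=e, l−25=m, a−25=b, d−25=e, q−25=r.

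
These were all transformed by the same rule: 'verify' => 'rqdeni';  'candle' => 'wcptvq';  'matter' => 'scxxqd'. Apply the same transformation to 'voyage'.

rmickq

This is an affine cipher: with a=0,…,z=25, each position x becomes (23x+2) mod 26.
For voyage: v(21)→23·21+2≡17=r; o(14)→23·14+2≡12=m; y(24)→23·24+2≡8=i; a(0)→23·0+2≡2=c; g(6)→23·6+2≡10=k; e(4)→23·4+2≡16=q (all mod 26).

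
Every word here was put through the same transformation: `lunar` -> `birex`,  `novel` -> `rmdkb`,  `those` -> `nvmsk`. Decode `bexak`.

Treating letters as 0–25, the rule is x ↦ 21x + 4 (mod 26).
Reversing it on bexak: b(1)→5·(1−4)≡11=l; e(4)→5·(4−4)≡0=a; x(23)→5·(23−4)≡17=r; a(0)→5·(0−4)≡6=g; k(10)→5·(10−4)≡4=e (all mod 26).

large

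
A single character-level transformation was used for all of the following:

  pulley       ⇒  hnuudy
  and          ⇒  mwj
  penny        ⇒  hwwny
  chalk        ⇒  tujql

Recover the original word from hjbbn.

essay

The word is reversed, then every letter is shifted forward by 9.
Reversing it on hjbbn: shift back: h−9=y, j−9=a, b−9=s, b−9=s, n−9=e → yasse; then reverse → essay.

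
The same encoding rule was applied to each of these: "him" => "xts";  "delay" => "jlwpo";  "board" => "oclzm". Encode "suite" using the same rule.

petfd

The output letters match the input read backwards, each shifted +11: him reversed is mih. Read the word backwards and shift each letter +11.
Applying it to suite: reverse → etius; then shift: e+11=p, t+11=e, i+11=t, u+11=f, s+11=d.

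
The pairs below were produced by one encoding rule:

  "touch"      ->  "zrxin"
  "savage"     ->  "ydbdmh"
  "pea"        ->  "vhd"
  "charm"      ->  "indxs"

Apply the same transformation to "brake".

The shift depends on letter class: consonant t→z is +6, but vowel o→r is +3. Vowels shift forward by 3 and consonants shift forward by 6.
On brake: b(cons)+6=h, r(cons)+6=x, a(vowel)+3=d, k(cons)+6=q, e(vowel)+3=h.

hxdqh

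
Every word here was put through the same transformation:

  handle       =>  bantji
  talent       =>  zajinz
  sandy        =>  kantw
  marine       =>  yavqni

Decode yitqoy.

h(7)→b(1) and a(0)→a(0) fit y≡15x+0 (mod 26); the inverse of 15 mod 26 is 7. Treating letters as 0–25, the rule is x ↦ 15x + 0 (mod 26).
Decoding yitqoy: y(24)→7·(24−0)≡12=m; i(8)→7·(8−0)≡4=e; t(19)→7·(19−0)≡3=d; q(16)→7·(16−0)≡8=i; o(14)→7·(14−0)≡20=u; y(24)→7·(24−0)≡12=m (all mod 26).

medium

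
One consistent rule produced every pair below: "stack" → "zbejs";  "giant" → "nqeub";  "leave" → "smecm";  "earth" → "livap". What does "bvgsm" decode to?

It's a Vigenère-style cipher with numeric key [7,8,4]: position i shifts by key[i mod 3].
Undoing it on bvgsm: b−7=u, v−8=n, g−4=c, s−7=l, m−8=e.

uncle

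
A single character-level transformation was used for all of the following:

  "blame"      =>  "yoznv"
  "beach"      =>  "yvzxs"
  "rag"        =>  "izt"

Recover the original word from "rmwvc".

Letters are reflected about the middle of the alphabet (position → 25−position): Atbash.
Decoding rmwvc: r↔i, m↔n, w↔d, v↔e, c↔x.

index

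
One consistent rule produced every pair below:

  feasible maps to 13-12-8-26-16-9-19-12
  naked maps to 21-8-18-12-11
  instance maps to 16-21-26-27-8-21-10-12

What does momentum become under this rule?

20-22-20-12-21-27-28-20

f is letter #6 and maps to 13: an offset of 7. The number is (letter's place in the alphabet, a=1) + 7.
For momentum: m=13→20, o=15→22, m=13→20, e=5→12, n=14→21, t=20→27, u=21→28, m=13→20.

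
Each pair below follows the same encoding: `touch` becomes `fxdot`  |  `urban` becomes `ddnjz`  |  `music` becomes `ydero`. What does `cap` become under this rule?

The shift depends on letter class: consonant t→f is +12, but vowel o→x is +9. Vowels shift forward by 9 and consonants shift forward by 12.
For cap: c(cons)+12=o, a(vowel)+9=j, p(cons)+12=b.

ojb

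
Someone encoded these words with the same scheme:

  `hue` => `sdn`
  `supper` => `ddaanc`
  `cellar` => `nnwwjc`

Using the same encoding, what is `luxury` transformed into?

wdidcj

The shift depends on letter class: consonant h→s is +11, but vowel u→d is +9. Vowels shift forward by 9 and consonants shift forward by 11.
Applying it to luxury: l(cons)+11=w, u(vowel)+9=d, x(cons)+11=i, u(vowel)+9=d, r(cons)+11=c, y(cons)+11=j.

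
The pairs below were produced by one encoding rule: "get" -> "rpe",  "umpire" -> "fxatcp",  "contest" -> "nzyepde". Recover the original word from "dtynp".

It's a constant shift of +11 (ROT11).
Undoing it on dtynp: d−11=s, t−11=i, y−11=n, n−11=c, p−11=e.

since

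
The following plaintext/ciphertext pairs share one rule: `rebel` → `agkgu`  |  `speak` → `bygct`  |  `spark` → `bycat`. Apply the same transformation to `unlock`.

wwuqlt

The shift depends on letter class: consonant r→a is +9, but vowel e→g is +2. Two shifts are in play — +2 for a/e/i/o/u, +9 for every other letter.
Applying it to unlock: u(vowel)+2=w, n(cons)+9=w, l(cons)+9=u, o(vowel)+2=q, c(cons)+9=l, k(cons)+9=t.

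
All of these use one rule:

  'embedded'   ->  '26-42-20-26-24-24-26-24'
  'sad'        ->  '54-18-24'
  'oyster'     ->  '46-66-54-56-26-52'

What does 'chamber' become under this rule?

22-32-18-42-20-26-52

e(#5)→26 and m(#13)→42: differences scale by 2, so n = 2·pos + 16. The formula is n = 2×(alphabet index, a=1) + 16.
Applying it to chamber: c=3→22, h=8→32, a=1→18, m=13→42, b=2→20, e=5→26, r=18→52.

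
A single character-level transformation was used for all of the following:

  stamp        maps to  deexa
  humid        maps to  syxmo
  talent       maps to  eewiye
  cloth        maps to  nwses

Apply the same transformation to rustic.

The shift depends on letter class: consonant s→d is +11, but vowel a→e is +4. Vowels shift forward by 4 and consonants shift forward by 11.
On rustic: r(cons)+11=c, u(vowel)+4=y, s(cons)+11=d, t(cons)+11=e, i(vowel)+4=m, c(cons)+11=n.

cydemn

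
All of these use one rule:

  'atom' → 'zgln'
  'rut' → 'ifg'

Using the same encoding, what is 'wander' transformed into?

dzmwvi

Each pair mirrors across the alphabet (a↔z, t↔g, o↔l): positions sum to 25. Letters are reflected about the middle of the alphabet (position → 25−position): Atbash.
Applying it to wander: w↔d, a↔z, n↔m, d↔w, e↔v, r↔i.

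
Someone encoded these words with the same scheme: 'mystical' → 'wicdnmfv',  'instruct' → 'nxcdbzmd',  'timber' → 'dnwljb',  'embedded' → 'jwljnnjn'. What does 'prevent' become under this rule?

zbjfjxd

The shift depends on letter class: consonant m→w is +10, but vowel i→n is +5. Vowels shift forward by 5 and consonants shift forward by 10.
Applying it to prevent: p(cons)+10=z, r(cons)+10=b, e(vowel)+5=j, v(cons)+10=f, e(vowel)+5=j, n(cons)+10=x, t(cons)+10=d.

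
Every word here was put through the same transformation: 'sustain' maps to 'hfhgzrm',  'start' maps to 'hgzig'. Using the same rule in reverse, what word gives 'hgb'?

sty

Each pair mirrors across the alphabet (s↔h, u↔f, s↔h): positions sum to 25. Letters are reflected about the middle of the alphabet (position → 25−position): Atbash.
Reversing it on hgb: h↔s, g↔t, b↔y.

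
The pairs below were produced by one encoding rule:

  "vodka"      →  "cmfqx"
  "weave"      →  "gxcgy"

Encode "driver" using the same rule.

tgxktf

Read the word backwards and shift each letter +2.
For driver: reverse → revird; then shift: r+2=t, e+2=g, v+2=x, i+2=k, r+2=t, d+2=f.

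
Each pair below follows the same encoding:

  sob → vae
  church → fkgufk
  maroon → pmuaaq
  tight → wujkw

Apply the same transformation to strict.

The shift depends on letter class: consonant s→v is +3, but vowel o→a is +12. Vowels shift forward by 12 and consonants shift forward by 3.
For strict: s(cons)+3=v, t(cons)+3=w, r(cons)+3=u, i(vowel)+12=u, c(cons)+3=f, t(cons)+3=w.

vwuufw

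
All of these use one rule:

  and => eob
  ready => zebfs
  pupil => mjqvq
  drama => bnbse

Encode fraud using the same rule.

The output letters match the input read backwards, each shifted +1: and reversed is dna. Two steps: reverse the string, then apply a Caesar shift of +1.
For fraud: reverse → duarf; then shift: d+1=e, u+1=v, a+1=b, r+1=s, f+1=g.

evbsg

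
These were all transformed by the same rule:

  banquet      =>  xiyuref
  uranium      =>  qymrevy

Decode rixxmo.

The output letters match the input read backwards, each shifted +4: banquet reversed is teuqnab. Read the word backwards and shift each letter +4.
Undoing it on rixxmo: shift back: r−4=n, i−4=e, x−4=t, x−4=t, m−4=i, o−4=k → nettik; then reverse → kitten.

kitten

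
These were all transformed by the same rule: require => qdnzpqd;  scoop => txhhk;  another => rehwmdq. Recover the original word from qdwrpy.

This is an affine cipher: with a=0,…,z=25, each position x becomes (3x+17) mod 26.
Decoding qdwrpy: q(16)→9·(16−17)≡17=r; d(3)→9·(3−17)≡4=e; w(22)→9·(22−17)≡19=t; r(17)→9·(17−17)≡0=a; p(15)→9·(15−17)≡8=i; y(24)→9·(24−17)≡11=l (all mod 26).

retail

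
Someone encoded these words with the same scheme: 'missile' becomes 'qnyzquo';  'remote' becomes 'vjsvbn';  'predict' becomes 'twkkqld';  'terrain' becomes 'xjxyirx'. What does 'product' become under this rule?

In missile: m→q is +4, i→n is +5, s→y is +6, s→z is +7 — the shift increases by 1 each position. Each letter shifts forward by (position + 4), i.e. 4, 5, 6, … — the shift grows by one for each successive letter.
For product: p+4=t, r+5=w, o+6=u, d+7=k, u+8=c, c+9=l, t+10=d.

twukcld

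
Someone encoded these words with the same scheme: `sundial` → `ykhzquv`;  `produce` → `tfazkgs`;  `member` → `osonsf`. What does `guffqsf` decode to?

s(18)→y(24) and u(20)→k(10) fit y≡19x+20 (mod 26); the inverse of 19 mod 26 is 11. This is an affine cipher: with a=0,…,z=25, each position x becomes (19x+20) mod 26.
Reversing it on guffqsf: g(6)→11·(6−20)≡2=c; u(20)→11·(20−20)≡0=a; f(5)→11·(5−20)≡17=r; f(5)→11·(5−20)≡17=r; q(16)→11·(16−20)≡8=i; s(18)→11·(18−20)≡4=e; f(5)→11·(5−20)≡17=r (all mod 26).

carrier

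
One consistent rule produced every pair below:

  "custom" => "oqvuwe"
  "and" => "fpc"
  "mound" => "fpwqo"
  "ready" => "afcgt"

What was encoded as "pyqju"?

shown

The output letters match the input read backwards, each shifted +2: custom reversed is motsuc. The word is reversed, then every letter is shifted forward by 2.
Undoing it on pyqju: shift back: p−2=n, y−2=w, q−2=o, j−2=h, u−2=s → nwohs; then reverse → shown.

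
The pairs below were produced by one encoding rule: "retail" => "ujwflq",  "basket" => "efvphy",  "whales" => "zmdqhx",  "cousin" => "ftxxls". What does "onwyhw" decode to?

A repeating key of period 2 is used — shifts +3, +5 over and over.
Undoing it on onwyhw: o−3=l, n−5=i, w−3=t, y−5=t, h−3=e, w−5=r.

litter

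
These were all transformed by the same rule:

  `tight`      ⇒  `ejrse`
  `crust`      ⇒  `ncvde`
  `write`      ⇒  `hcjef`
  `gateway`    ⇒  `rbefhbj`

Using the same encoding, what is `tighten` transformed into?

ejrsefy

The shift depends on letter class: consonant t→e is +11, but vowel i→j is +1. Two shifts are in play — +1 for a/e/i/o/u, +11 for every other letter.
Applying it to tighten: t(cons)+11=e, i(vowel)+1=j, g(cons)+11=r, h(cons)+11=s, t(cons)+11=e, e(vowel)+1=f, n(cons)+11=y.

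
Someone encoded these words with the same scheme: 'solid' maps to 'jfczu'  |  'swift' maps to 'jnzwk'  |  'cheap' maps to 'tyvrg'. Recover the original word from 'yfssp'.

Compare letters: s→j is +17, o→f is +17, l→c is +17 — a constant shift. This is a Caesar cipher with shift 17.
Decoding yfssp: y−17=h, f−17=o, s−17=b, s−17=b, p−17=y.

hobby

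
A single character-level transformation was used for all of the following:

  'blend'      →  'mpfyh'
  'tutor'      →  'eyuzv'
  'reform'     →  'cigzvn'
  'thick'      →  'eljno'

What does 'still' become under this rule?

dxjwp

Shifts by position in blend: pos 0: b→m (+11), pos 1: l→p (+4), pos 2: e→f (+1), pos 3: n→y (+11), pos 4: d→h (+4) — repeating every 3. A repeating key of period 3 is used — shifts +11, +4, +1 over and over.
For still: s+11=d, t+4=x, i+1=j, l+11=w, l+4=p.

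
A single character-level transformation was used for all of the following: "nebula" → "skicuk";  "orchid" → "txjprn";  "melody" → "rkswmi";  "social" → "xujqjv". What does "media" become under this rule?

rkkqj

Each letter shifts forward by (position + 5), i.e. 5, 6, 7, … — the shift grows by one for each successive letter.
Applying it to media: m+5=r, e+6=k, d+7=k, i+8=q, a+9=j.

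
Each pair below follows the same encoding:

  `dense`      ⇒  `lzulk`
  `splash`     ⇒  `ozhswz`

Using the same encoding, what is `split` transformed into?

apswz

The output letters match the input read backwards, each shifted +7: dense reversed is esned. Read the word backwards and shift each letter +7.
Applying it to split: reverse → tilps; then shift: t+7=a, i+7=p, l+7=s, p+7=w, s+7=z.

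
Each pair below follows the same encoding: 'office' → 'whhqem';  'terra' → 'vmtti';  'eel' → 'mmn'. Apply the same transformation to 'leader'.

nmifmt

The shift depends on letter class: consonant f→h is +2, but vowel o→w is +8. The rule splits by letter class: vowels +8, consonants +2.
Applying it to leader: l(cons)+2=n, e(vowel)+8=m, a(vowel)+8=i, d(cons)+2=f, e(vowel)+8=m, r(cons)+2=t.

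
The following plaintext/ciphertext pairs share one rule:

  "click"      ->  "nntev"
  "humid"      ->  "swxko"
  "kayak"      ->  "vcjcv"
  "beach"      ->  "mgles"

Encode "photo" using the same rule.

ajzvz

Shifts by position in click: pos 0: c→n (+11), pos 1: l→n (+2), pos 2: i→t (+11), pos 3: c→e (+2) — repeating every 2. It's a Vigenère-style cipher with numeric key [11,2]: position i shifts by key[i mod 2].
Applying it to photo: p+11=a, h+2=j, o+11=z, t+2=v, o+11=z.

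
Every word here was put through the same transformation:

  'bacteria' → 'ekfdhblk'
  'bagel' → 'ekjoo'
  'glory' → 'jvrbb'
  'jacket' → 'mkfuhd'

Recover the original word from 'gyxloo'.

Shifts by position in bacteria: pos 0: b→e (+3), pos 1: a→k (+10), pos 2: c→f (+3), pos 3: t→d (+10) — repeating every 2. The shifts repeat in a cycle of length 2: positions 0,1,… shift by +3, +10, then the pattern repeats.
Decoding gyxloo: g−3=d, y−10=o, x−3=u, l−10=b, o−3=l, o−10=e.

double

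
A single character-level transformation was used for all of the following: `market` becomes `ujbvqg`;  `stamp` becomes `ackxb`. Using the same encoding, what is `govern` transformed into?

oxfpda

The shift increases by 1 at each position, starting from +8: 8, 9, 10, ….
Applying it to govern: g+8=o, o+9=x, v+10=f, e+11=p, r+12=d, n+13=a.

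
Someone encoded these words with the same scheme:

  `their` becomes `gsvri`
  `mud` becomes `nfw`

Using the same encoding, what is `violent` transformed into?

erlovmg

Each pair mirrors across the alphabet (t↔g, h↔s, e↔v): positions sum to 25. This is the alphabet-reversal cipher (Atbash): a becomes z, b becomes y, etc.
On violent: v↔e, i↔r, o↔l, l↔o, e↔v, n↔m, t↔g.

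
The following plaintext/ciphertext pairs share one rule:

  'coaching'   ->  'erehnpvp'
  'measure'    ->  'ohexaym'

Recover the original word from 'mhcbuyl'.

keyword

In coaching: c→e is +2, o→r is +3, a→e is +4, c→h is +5 — the shift increases by 1 each position. Each letter shifts forward by (position + 2), i.e. 2, 3, 4, … — the shift grows by one for each successive letter.
Reversing it on mhcbuyl: m−2=k, h−3=e, c−4=y, b−5=w, u−6=o, y−7=r, l−8=d.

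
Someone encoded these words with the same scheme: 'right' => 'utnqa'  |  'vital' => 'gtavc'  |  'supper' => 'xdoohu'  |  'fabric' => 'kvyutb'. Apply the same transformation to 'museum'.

fdxhdf

r(17)→u(20) and i(8)→t(19) fit y≡3x+21 (mod 26); the inverse of 3 mod 26 is 9. Each letter's alphabet position (a=0..z=25) is mapped through 3·x+21 mod 26 — an affine cipher.
Applying it to museum: m(12)→3·12+21≡5=f; u(20)→3·20+21≡3=d; s(18)→3·18+21≡23=x; e(4)→3·4+21≡7=h; u(20)→3·20+21≡3=d; m(12)→3·12+21≡5=f (all mod 26).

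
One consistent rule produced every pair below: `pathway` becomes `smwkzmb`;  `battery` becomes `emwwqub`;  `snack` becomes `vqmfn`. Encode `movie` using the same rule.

payuq

Two shifts are in play — +12 for a/e/i/o/u, +3 for every other letter.
For movie: m(cons)+3=p, o(vowel)+12=a, v(cons)+3=y, i(vowel)+12=u, e(vowel)+12=q.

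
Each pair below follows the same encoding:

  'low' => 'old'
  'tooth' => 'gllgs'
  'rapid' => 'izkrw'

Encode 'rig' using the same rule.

irt

Each pair mirrors across the alphabet (l↔o, o↔l, w↔d): positions sum to 25. Letters are reflected about the middle of the alphabet (position → 25−position): Atbash.
On rig: r↔i, i↔r, g↔t.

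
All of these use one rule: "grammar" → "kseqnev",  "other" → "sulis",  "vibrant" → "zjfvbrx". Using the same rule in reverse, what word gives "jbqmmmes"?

Shifts by position in grammar: pos 0: g→k (+4), pos 1: r→s (+1), pos 2: a→e (+4), pos 3: m→q (+4), pos 4: m→n (+1), pos 5: a→e (+4) — repeating every 3. It's a Vigenère-style cipher with numeric key [4,1,4]: position i shifts by key[i mod 3].
Reversing it on jbqmmmes: j−4=f, b−1=a, q−4=m, m−4=i, m−1=l, m−4=i, e−4=a, s−1=r.

familiar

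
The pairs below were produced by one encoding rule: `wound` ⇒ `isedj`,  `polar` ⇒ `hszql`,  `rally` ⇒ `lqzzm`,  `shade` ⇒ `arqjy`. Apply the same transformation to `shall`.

arqzz

w(22)→i(8) and o(14)→s(18) fit y≡15x+16 (mod 26); the inverse of 15 mod 26 is 7. Treating letters as 0–25, the rule is x ↦ 15x + 16 (mod 26).
Applying it to shall: s(18)→15·18+16≡0=a; h(7)→15·7+16≡17=r; a(0)→15·0+16≡16=q; l(11)→15·11+16≡25=z; l(11)→15·11+16≡25=z (all mod 26).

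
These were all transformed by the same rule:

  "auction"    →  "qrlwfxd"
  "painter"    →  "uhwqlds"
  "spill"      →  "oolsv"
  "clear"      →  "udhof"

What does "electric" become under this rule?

The output letters match the input read backwards, each shifted +3: auction reversed is noitcua. The word is reversed, then every letter is shifted forward by 3.
Applying it to electric: reverse → cirtcele; then shift: c+3=f, i+3=l, r+3=u, t+3=w, c+3=f, e+3=h, l+3=o, e+3=h.

fluwfhoh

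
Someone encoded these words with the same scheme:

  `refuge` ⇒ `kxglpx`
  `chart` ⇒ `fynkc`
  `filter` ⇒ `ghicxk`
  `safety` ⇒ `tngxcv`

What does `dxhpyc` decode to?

weight

r(17)→k(10) and e(4)→x(23) fit y≡9x+13 (mod 26); the inverse of 9 mod 26 is 3. Treating letters as 0–25, the rule is x ↦ 9x + 13 (mod 26).
Undoing it on dxhpyc: d(3)→3·(3−13)≡22=w; x(23)→3·(23−13)≡4=e; h(7)→3·(7−13)≡8=i; p(15)→3·(15−13)≡6=g; y(24)→3·(24−13)≡7=h; c(2)→3·(2−13)≡19=t (all mod 26).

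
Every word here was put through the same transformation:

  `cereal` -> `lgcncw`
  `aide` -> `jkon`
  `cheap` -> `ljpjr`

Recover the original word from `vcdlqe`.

mascot

Shifts by position in cereal: pos 0: c→l (+9), pos 1: e→g (+2), pos 2: r→c (+11), pos 3: e→n (+9), pos 4: a→c (+2), pos 5: l→w (+11) — repeating every 3. It's a Vigenère-style cipher with numeric key [9,2,11]: position i shifts by key[i mod 3].
Reversing it on vcdlqe: v−9=m, c−2=a, d−11=s, l−9=c, q−2=o, e−11=t.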